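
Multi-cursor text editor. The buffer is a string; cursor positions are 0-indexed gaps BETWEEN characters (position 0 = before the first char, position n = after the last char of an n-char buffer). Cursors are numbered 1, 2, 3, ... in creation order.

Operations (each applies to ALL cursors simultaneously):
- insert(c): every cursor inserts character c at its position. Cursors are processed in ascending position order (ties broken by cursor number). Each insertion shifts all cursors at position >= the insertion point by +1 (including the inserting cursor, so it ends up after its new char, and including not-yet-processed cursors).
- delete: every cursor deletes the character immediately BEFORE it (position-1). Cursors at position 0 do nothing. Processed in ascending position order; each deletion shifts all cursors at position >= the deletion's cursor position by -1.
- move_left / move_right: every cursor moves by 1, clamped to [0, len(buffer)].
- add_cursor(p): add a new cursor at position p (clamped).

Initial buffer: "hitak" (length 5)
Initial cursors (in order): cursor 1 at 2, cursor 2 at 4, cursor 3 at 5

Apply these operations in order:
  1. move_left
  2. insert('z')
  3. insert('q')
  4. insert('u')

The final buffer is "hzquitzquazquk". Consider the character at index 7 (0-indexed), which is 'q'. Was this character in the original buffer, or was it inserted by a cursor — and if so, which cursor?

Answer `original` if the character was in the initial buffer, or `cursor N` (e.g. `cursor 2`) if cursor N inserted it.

After op 1 (move_left): buffer="hitak" (len 5), cursors c1@1 c2@3 c3@4, authorship .....
After op 2 (insert('z')): buffer="hzitzazk" (len 8), cursors c1@2 c2@5 c3@7, authorship .1..2.3.
After op 3 (insert('q')): buffer="hzqitzqazqk" (len 11), cursors c1@3 c2@7 c3@10, authorship .11..22.33.
After op 4 (insert('u')): buffer="hzquitzquazquk" (len 14), cursors c1@4 c2@9 c3@13, authorship .111..222.333.
Authorship (.=original, N=cursor N): . 1 1 1 . . 2 2 2 . 3 3 3 .
Index 7: author = 2

Answer: cursor 2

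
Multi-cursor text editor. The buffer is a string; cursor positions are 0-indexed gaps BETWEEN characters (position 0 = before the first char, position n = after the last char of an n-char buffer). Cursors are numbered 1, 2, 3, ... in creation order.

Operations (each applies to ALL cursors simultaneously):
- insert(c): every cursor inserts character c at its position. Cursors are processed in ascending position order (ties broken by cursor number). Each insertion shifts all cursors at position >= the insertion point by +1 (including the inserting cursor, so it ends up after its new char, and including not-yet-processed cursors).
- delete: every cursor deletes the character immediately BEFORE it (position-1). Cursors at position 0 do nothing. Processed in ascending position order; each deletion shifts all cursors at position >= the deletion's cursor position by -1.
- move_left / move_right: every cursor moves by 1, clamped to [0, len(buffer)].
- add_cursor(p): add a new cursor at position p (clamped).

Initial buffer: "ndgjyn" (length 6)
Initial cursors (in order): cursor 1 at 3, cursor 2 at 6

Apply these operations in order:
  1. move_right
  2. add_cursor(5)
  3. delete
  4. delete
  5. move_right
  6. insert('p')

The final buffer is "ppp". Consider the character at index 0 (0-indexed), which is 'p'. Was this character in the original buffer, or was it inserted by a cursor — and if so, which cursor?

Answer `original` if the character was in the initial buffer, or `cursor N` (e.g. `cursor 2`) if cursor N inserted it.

After op 1 (move_right): buffer="ndgjyn" (len 6), cursors c1@4 c2@6, authorship ......
After op 2 (add_cursor(5)): buffer="ndgjyn" (len 6), cursors c1@4 c3@5 c2@6, authorship ......
After op 3 (delete): buffer="ndg" (len 3), cursors c1@3 c2@3 c3@3, authorship ...
After op 4 (delete): buffer="" (len 0), cursors c1@0 c2@0 c3@0, authorship 
After op 5 (move_right): buffer="" (len 0), cursors c1@0 c2@0 c3@0, authorship 
After op 6 (insert('p')): buffer="ppp" (len 3), cursors c1@3 c2@3 c3@3, authorship 123
Authorship (.=original, N=cursor N): 1 2 3
Index 0: author = 1

Answer: cursor 1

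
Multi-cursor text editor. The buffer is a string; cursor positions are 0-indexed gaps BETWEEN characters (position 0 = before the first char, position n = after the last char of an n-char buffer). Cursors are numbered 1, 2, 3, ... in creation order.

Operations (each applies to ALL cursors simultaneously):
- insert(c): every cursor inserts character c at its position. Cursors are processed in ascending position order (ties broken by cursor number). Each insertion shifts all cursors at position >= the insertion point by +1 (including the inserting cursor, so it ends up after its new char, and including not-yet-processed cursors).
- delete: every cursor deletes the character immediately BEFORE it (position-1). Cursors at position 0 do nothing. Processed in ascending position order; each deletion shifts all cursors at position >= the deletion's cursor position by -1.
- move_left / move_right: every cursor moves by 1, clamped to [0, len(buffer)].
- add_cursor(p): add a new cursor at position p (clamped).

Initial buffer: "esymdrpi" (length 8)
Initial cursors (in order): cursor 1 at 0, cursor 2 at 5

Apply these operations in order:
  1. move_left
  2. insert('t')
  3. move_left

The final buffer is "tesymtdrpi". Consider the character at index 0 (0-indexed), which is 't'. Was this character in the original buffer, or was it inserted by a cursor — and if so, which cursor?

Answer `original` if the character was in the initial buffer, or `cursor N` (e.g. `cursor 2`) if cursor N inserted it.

After op 1 (move_left): buffer="esymdrpi" (len 8), cursors c1@0 c2@4, authorship ........
After op 2 (insert('t')): buffer="tesymtdrpi" (len 10), cursors c1@1 c2@6, authorship 1....2....
After op 3 (move_left): buffer="tesymtdrpi" (len 10), cursors c1@0 c2@5, authorship 1....2....
Authorship (.=original, N=cursor N): 1 . . . . 2 . . . .
Index 0: author = 1

Answer: cursor 1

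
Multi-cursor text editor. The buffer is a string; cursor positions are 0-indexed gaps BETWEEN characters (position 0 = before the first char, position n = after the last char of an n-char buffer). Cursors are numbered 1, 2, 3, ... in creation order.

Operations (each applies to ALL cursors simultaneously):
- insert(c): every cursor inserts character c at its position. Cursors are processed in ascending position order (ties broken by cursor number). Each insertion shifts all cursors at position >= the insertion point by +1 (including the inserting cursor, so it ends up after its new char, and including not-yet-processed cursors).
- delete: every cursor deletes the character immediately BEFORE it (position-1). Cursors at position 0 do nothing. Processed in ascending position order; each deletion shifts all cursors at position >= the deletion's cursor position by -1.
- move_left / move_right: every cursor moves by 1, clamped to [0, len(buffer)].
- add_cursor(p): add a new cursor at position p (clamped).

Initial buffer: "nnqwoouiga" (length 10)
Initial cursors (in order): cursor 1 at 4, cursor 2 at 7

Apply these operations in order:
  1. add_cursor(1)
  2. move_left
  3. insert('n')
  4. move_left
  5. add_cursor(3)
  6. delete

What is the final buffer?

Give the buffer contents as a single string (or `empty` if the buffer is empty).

After op 1 (add_cursor(1)): buffer="nnqwoouiga" (len 10), cursors c3@1 c1@4 c2@7, authorship ..........
After op 2 (move_left): buffer="nnqwoouiga" (len 10), cursors c3@0 c1@3 c2@6, authorship ..........
After op 3 (insert('n')): buffer="nnnqnwoonuiga" (len 13), cursors c3@1 c1@5 c2@9, authorship 3...1...2....
After op 4 (move_left): buffer="nnnqnwoonuiga" (len 13), cursors c3@0 c1@4 c2@8, authorship 3...1...2....
After op 5 (add_cursor(3)): buffer="nnnqnwoonuiga" (len 13), cursors c3@0 c4@3 c1@4 c2@8, authorship 3...1...2....
After op 6 (delete): buffer="nnnwonuiga" (len 10), cursors c3@0 c1@2 c4@2 c2@5, authorship 3.1..2....

Answer: nnnwonuiga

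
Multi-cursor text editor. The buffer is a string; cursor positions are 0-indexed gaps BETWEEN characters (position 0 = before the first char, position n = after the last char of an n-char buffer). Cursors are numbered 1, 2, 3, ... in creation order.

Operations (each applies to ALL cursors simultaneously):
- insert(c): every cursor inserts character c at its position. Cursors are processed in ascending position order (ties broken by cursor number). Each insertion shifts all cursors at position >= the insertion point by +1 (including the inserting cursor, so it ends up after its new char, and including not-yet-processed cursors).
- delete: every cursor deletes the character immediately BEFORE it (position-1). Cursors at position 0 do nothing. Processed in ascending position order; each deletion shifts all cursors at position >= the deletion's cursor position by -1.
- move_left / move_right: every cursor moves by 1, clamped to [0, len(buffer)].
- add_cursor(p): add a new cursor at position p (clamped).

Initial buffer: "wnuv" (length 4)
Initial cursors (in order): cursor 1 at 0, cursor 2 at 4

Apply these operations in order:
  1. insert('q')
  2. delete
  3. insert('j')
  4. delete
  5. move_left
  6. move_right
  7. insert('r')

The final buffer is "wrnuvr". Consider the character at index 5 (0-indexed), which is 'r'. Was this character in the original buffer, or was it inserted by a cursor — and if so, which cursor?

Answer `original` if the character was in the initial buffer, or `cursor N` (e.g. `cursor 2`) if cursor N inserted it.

After op 1 (insert('q')): buffer="qwnuvq" (len 6), cursors c1@1 c2@6, authorship 1....2
After op 2 (delete): buffer="wnuv" (len 4), cursors c1@0 c2@4, authorship ....
After op 3 (insert('j')): buffer="jwnuvj" (len 6), cursors c1@1 c2@6, authorship 1....2
After op 4 (delete): buffer="wnuv" (len 4), cursors c1@0 c2@4, authorship ....
After op 5 (move_left): buffer="wnuv" (len 4), cursors c1@0 c2@3, authorship ....
After op 6 (move_right): buffer="wnuv" (len 4), cursors c1@1 c2@4, authorship ....
After op 7 (insert('r')): buffer="wrnuvr" (len 6), cursors c1@2 c2@6, authorship .1...2
Authorship (.=original, N=cursor N): . 1 . . . 2
Index 5: author = 2

Answer: cursor 2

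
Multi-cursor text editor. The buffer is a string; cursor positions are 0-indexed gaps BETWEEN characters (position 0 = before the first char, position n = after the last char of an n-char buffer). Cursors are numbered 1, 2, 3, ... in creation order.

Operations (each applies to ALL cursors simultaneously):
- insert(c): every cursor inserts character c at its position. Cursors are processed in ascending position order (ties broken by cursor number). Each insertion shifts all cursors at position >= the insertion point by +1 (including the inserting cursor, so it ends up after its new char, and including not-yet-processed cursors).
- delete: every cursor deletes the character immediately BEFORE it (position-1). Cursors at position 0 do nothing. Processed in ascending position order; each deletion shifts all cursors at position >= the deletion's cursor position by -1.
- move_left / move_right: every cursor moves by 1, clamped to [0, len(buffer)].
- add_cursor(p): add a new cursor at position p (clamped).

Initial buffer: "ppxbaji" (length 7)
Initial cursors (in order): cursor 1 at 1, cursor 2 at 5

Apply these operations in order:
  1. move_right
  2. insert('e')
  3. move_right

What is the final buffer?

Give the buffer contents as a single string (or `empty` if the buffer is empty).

Answer: ppexbajei

Derivation:
After op 1 (move_right): buffer="ppxbaji" (len 7), cursors c1@2 c2@6, authorship .......
After op 2 (insert('e')): buffer="ppexbajei" (len 9), cursors c1@3 c2@8, authorship ..1....2.
After op 3 (move_right): buffer="ppexbajei" (len 9), cursors c1@4 c2@9, authorship ..1....2.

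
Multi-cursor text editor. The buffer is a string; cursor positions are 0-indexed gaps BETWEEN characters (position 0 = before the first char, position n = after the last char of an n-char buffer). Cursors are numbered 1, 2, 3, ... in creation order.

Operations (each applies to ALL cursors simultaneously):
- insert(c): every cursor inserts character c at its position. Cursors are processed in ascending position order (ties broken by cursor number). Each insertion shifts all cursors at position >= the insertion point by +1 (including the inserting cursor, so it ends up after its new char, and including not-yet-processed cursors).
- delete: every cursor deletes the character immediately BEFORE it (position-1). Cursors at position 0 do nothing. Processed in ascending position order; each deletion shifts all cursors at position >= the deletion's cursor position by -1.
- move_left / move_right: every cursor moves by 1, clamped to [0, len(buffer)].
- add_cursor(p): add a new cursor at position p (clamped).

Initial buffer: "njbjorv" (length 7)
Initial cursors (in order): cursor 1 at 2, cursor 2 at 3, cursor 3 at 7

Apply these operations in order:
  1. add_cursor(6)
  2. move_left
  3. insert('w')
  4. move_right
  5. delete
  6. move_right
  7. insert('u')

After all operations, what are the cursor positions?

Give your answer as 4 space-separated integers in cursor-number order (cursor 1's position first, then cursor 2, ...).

Answer: 4 6 11 11

Derivation:
After op 1 (add_cursor(6)): buffer="njbjorv" (len 7), cursors c1@2 c2@3 c4@6 c3@7, authorship .......
After op 2 (move_left): buffer="njbjorv" (len 7), cursors c1@1 c2@2 c4@5 c3@6, authorship .......
After op 3 (insert('w')): buffer="nwjwbjowrwv" (len 11), cursors c1@2 c2@4 c4@8 c3@10, authorship .1.2...4.3.
After op 4 (move_right): buffer="nwjwbjowrwv" (len 11), cursors c1@3 c2@5 c4@9 c3@11, authorship .1.2...4.3.
After op 5 (delete): buffer="nwwjoww" (len 7), cursors c1@2 c2@3 c4@6 c3@7, authorship .12..43
After op 6 (move_right): buffer="nwwjoww" (len 7), cursors c1@3 c2@4 c3@7 c4@7, authorship .12..43
After op 7 (insert('u')): buffer="nwwujuowwuu" (len 11), cursors c1@4 c2@6 c3@11 c4@11, authorship .121.2.4334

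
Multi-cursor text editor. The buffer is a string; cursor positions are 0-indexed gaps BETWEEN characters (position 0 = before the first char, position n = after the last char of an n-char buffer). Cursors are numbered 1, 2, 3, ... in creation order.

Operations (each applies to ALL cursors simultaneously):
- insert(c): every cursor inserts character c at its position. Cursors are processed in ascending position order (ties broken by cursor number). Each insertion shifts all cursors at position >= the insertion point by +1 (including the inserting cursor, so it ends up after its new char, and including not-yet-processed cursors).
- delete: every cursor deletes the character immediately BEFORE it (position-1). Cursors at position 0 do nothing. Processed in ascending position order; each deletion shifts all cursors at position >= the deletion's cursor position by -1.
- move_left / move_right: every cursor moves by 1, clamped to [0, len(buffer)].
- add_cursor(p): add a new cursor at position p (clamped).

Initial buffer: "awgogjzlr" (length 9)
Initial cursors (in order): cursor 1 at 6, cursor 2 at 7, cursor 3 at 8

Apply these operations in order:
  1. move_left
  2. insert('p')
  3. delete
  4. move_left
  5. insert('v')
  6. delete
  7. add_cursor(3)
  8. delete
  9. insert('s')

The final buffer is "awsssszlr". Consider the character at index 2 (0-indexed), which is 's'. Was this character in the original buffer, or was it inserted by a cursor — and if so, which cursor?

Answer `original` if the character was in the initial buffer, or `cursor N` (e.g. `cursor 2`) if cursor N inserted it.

After op 1 (move_left): buffer="awgogjzlr" (len 9), cursors c1@5 c2@6 c3@7, authorship .........
After op 2 (insert('p')): buffer="awgogpjpzplr" (len 12), cursors c1@6 c2@8 c3@10, authorship .....1.2.3..
After op 3 (delete): buffer="awgogjzlr" (len 9), cursors c1@5 c2@6 c3@7, authorship .........
After op 4 (move_left): buffer="awgogjzlr" (len 9), cursors c1@4 c2@5 c3@6, authorship .........
After op 5 (insert('v')): buffer="awgovgvjvzlr" (len 12), cursors c1@5 c2@7 c3@9, authorship ....1.2.3...
After op 6 (delete): buffer="awgogjzlr" (len 9), cursors c1@4 c2@5 c3@6, authorship .........
After op 7 (add_cursor(3)): buffer="awgogjzlr" (len 9), cursors c4@3 c1@4 c2@5 c3@6, authorship .........
After op 8 (delete): buffer="awzlr" (len 5), cursors c1@2 c2@2 c3@2 c4@2, authorship .....
After op 9 (insert('s')): buffer="awsssszlr" (len 9), cursors c1@6 c2@6 c3@6 c4@6, authorship ..1234...
Authorship (.=original, N=cursor N): . . 1 2 3 4 . . .
Index 2: author = 1

Answer: cursor 1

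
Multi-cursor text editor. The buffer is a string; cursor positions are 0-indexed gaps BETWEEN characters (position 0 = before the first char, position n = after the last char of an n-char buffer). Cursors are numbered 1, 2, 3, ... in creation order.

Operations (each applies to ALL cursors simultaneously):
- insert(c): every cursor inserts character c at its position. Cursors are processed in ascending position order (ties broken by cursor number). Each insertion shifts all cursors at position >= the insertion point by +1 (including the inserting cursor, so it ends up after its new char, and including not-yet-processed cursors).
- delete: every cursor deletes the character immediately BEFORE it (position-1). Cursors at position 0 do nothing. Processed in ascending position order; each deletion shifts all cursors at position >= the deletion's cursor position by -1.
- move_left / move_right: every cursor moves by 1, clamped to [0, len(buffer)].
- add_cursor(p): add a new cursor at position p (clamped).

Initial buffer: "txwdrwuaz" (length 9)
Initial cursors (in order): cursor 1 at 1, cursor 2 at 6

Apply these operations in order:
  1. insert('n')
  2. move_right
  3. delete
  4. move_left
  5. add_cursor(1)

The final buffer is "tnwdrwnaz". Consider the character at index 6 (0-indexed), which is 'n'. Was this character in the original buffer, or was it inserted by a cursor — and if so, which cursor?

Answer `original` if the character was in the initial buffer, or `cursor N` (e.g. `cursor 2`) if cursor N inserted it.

After op 1 (insert('n')): buffer="tnxwdrwnuaz" (len 11), cursors c1@2 c2@8, authorship .1.....2...
After op 2 (move_right): buffer="tnxwdrwnuaz" (len 11), cursors c1@3 c2@9, authorship .1.....2...
After op 3 (delete): buffer="tnwdrwnaz" (len 9), cursors c1@2 c2@7, authorship .1....2..
After op 4 (move_left): buffer="tnwdrwnaz" (len 9), cursors c1@1 c2@6, authorship .1....2..
After op 5 (add_cursor(1)): buffer="tnwdrwnaz" (len 9), cursors c1@1 c3@1 c2@6, authorship .1....2..
Authorship (.=original, N=cursor N): . 1 . . . . 2 . .
Index 6: author = 2

Answer: cursor 2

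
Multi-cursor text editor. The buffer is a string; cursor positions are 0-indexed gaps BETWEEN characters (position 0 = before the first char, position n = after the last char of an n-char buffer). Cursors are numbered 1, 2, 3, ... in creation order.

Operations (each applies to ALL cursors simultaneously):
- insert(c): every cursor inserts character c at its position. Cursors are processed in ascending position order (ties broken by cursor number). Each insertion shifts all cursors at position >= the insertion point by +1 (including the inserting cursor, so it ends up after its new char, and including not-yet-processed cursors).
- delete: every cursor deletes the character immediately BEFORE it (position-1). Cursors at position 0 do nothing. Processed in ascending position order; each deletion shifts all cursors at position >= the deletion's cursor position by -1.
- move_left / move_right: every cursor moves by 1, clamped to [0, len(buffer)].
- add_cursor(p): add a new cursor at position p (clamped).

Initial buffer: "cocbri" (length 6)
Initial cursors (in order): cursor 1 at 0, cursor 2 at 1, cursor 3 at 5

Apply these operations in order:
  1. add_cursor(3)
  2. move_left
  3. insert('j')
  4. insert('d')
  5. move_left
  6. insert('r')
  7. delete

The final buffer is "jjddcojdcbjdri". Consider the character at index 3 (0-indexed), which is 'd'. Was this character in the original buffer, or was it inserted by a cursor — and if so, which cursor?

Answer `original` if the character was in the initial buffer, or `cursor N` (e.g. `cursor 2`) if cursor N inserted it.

After op 1 (add_cursor(3)): buffer="cocbri" (len 6), cursors c1@0 c2@1 c4@3 c3@5, authorship ......
After op 2 (move_left): buffer="cocbri" (len 6), cursors c1@0 c2@0 c4@2 c3@4, authorship ......
After op 3 (insert('j')): buffer="jjcojcbjri" (len 10), cursors c1@2 c2@2 c4@5 c3@8, authorship 12..4..3..
After op 4 (insert('d')): buffer="jjddcojdcbjdri" (len 14), cursors c1@4 c2@4 c4@8 c3@12, authorship 1212..44..33..
After op 5 (move_left): buffer="jjddcojdcbjdri" (len 14), cursors c1@3 c2@3 c4@7 c3@11, authorship 1212..44..33..
After op 6 (insert('r')): buffer="jjdrrdcojrdcbjrdri" (len 18), cursors c1@5 c2@5 c4@10 c3@15, authorship 121122..444..333..
After op 7 (delete): buffer="jjddcojdcbjdri" (len 14), cursors c1@3 c2@3 c4@7 c3@11, authorship 1212..44..33..
Authorship (.=original, N=cursor N): 1 2 1 2 . . 4 4 . . 3 3 . .
Index 3: author = 2

Answer: cursor 2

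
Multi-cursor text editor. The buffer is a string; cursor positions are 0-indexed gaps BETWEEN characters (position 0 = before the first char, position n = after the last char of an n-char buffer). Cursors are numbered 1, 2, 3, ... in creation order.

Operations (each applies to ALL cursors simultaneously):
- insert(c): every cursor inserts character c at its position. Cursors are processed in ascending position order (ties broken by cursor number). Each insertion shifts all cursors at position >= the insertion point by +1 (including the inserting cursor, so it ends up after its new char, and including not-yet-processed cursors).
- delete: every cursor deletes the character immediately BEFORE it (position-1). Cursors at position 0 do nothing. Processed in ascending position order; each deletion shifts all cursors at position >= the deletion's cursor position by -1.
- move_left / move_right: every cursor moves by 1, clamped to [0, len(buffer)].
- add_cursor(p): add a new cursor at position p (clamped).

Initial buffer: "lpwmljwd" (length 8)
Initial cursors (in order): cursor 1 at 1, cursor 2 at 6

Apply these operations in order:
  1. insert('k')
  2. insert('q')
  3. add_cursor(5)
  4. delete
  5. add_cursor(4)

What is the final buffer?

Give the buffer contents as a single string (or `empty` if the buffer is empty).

After op 1 (insert('k')): buffer="lkpwmljkwd" (len 10), cursors c1@2 c2@8, authorship .1.....2..
After op 2 (insert('q')): buffer="lkqpwmljkqwd" (len 12), cursors c1@3 c2@10, authorship .11.....22..
After op 3 (add_cursor(5)): buffer="lkqpwmljkqwd" (len 12), cursors c1@3 c3@5 c2@10, authorship .11.....22..
After op 4 (delete): buffer="lkpmljkwd" (len 9), cursors c1@2 c3@3 c2@7, authorship .1....2..
After op 5 (add_cursor(4)): buffer="lkpmljkwd" (len 9), cursors c1@2 c3@3 c4@4 c2@7, authorship .1....2..

Answer: lkpmljkwd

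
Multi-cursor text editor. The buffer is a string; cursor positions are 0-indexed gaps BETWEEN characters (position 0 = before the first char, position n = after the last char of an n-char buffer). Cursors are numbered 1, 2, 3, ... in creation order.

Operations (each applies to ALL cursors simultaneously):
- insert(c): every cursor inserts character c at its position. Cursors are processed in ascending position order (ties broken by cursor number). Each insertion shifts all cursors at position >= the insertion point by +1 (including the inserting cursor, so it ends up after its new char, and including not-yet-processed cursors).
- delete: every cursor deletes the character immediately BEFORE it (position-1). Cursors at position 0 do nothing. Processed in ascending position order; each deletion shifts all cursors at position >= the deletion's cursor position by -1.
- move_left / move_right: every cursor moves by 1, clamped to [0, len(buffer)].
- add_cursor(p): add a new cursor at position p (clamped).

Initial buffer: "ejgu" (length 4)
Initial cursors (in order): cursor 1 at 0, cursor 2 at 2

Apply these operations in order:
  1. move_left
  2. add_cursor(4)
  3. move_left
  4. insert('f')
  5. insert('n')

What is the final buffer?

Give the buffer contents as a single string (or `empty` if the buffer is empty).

Answer: ffnnejgfnu

Derivation:
After op 1 (move_left): buffer="ejgu" (len 4), cursors c1@0 c2@1, authorship ....
After op 2 (add_cursor(4)): buffer="ejgu" (len 4), cursors c1@0 c2@1 c3@4, authorship ....
After op 3 (move_left): buffer="ejgu" (len 4), cursors c1@0 c2@0 c3@3, authorship ....
After op 4 (insert('f')): buffer="ffejgfu" (len 7), cursors c1@2 c2@2 c3@6, authorship 12...3.
After op 5 (insert('n')): buffer="ffnnejgfnu" (len 10), cursors c1@4 c2@4 c3@9, authorship 1212...33.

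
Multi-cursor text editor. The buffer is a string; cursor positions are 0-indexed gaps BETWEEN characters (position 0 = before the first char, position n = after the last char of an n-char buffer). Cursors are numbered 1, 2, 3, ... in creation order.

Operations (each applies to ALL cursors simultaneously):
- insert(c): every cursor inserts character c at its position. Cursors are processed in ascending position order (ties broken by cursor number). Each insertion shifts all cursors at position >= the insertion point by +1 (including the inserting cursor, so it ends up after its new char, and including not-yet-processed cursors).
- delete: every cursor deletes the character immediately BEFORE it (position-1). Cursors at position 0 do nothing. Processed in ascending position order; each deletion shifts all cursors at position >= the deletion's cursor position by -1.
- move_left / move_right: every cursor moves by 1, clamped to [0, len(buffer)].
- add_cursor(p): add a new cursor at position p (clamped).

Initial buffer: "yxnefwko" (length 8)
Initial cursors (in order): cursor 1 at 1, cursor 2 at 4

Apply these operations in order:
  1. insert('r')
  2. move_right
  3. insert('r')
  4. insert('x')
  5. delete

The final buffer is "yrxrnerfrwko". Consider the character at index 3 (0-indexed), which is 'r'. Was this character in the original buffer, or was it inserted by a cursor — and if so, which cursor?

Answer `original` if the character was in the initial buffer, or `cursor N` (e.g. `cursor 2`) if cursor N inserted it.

Answer: cursor 1

Derivation:
After op 1 (insert('r')): buffer="yrxnerfwko" (len 10), cursors c1@2 c2@6, authorship .1...2....
After op 2 (move_right): buffer="yrxnerfwko" (len 10), cursors c1@3 c2@7, authorship .1...2....
After op 3 (insert('r')): buffer="yrxrnerfrwko" (len 12), cursors c1@4 c2@9, authorship .1.1..2.2...
After op 4 (insert('x')): buffer="yrxrxnerfrxwko" (len 14), cursors c1@5 c2@11, authorship .1.11..2.22...
After op 5 (delete): buffer="yrxrnerfrwko" (len 12), cursors c1@4 c2@9, authorship .1.1..2.2...
Authorship (.=original, N=cursor N): . 1 . 1 . . 2 . 2 . . .
Index 3: author = 1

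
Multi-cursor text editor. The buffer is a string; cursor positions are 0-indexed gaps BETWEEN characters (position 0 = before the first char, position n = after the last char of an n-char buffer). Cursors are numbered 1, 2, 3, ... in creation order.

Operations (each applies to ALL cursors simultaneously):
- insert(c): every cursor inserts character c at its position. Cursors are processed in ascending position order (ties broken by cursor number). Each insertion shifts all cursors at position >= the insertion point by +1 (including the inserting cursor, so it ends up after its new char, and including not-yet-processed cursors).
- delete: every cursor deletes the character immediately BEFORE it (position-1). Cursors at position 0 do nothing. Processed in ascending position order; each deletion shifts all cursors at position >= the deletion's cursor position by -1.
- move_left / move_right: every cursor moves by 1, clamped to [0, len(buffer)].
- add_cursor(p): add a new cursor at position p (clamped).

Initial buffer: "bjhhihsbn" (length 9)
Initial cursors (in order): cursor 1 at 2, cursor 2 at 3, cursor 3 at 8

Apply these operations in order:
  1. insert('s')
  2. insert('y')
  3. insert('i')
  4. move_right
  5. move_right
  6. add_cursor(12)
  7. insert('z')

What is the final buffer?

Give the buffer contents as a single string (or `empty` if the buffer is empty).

Answer: bjsyihszyihizhzsbsyinz

Derivation:
After op 1 (insert('s')): buffer="bjshshihsbsn" (len 12), cursors c1@3 c2@5 c3@11, authorship ..1.2.....3.
After op 2 (insert('y')): buffer="bjsyhsyhihsbsyn" (len 15), cursors c1@4 c2@7 c3@14, authorship ..11.22.....33.
After op 3 (insert('i')): buffer="bjsyihsyihihsbsyin" (len 18), cursors c1@5 c2@9 c3@17, authorship ..111.222.....333.
After op 4 (move_right): buffer="bjsyihsyihihsbsyin" (len 18), cursors c1@6 c2@10 c3@18, authorship ..111.222.....333.
After op 5 (move_right): buffer="bjsyihsyihihsbsyin" (len 18), cursors c1@7 c2@11 c3@18, authorship ..111.222.....333.
After op 6 (add_cursor(12)): buffer="bjsyihsyihihsbsyin" (len 18), cursors c1@7 c2@11 c4@12 c3@18, authorship ..111.222.....333.
After op 7 (insert('z')): buffer="bjsyihszyihizhzsbsyinz" (len 22), cursors c1@8 c2@13 c4@15 c3@22, authorship ..111.2122..2.4..333.3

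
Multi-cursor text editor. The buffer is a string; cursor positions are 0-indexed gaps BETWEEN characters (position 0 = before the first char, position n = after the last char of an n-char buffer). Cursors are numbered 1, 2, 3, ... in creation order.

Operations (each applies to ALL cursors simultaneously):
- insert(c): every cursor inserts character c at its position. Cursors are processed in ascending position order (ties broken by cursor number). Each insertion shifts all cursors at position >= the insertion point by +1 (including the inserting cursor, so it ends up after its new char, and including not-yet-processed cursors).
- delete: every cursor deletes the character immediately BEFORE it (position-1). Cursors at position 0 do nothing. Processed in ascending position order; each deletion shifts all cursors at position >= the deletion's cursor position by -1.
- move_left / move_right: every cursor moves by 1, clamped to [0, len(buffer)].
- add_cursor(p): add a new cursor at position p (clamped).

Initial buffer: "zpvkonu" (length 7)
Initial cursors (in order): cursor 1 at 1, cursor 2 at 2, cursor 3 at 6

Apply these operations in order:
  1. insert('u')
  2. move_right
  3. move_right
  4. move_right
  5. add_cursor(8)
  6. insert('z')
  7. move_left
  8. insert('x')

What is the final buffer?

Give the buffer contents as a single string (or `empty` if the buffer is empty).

Answer: zupuvxzkoxznxzuuxz

Derivation:
After op 1 (insert('u')): buffer="zupuvkonuu" (len 10), cursors c1@2 c2@4 c3@9, authorship .1.2....3.
After op 2 (move_right): buffer="zupuvkonuu" (len 10), cursors c1@3 c2@5 c3@10, authorship .1.2....3.
After op 3 (move_right): buffer="zupuvkonuu" (len 10), cursors c1@4 c2@6 c3@10, authorship .1.2....3.
After op 4 (move_right): buffer="zupuvkonuu" (len 10), cursors c1@5 c2@7 c3@10, authorship .1.2....3.
After op 5 (add_cursor(8)): buffer="zupuvkonuu" (len 10), cursors c1@5 c2@7 c4@8 c3@10, authorship .1.2....3.
After op 6 (insert('z')): buffer="zupuvzkoznzuuz" (len 14), cursors c1@6 c2@9 c4@11 c3@14, authorship .1.2.1..2.43.3
After op 7 (move_left): buffer="zupuvzkoznzuuz" (len 14), cursors c1@5 c2@8 c4@10 c3@13, authorship .1.2.1..2.43.3
After op 8 (insert('x')): buffer="zupuvxzkoxznxzuuxz" (len 18), cursors c1@6 c2@10 c4@13 c3@17, authorship .1.2.11..22.443.33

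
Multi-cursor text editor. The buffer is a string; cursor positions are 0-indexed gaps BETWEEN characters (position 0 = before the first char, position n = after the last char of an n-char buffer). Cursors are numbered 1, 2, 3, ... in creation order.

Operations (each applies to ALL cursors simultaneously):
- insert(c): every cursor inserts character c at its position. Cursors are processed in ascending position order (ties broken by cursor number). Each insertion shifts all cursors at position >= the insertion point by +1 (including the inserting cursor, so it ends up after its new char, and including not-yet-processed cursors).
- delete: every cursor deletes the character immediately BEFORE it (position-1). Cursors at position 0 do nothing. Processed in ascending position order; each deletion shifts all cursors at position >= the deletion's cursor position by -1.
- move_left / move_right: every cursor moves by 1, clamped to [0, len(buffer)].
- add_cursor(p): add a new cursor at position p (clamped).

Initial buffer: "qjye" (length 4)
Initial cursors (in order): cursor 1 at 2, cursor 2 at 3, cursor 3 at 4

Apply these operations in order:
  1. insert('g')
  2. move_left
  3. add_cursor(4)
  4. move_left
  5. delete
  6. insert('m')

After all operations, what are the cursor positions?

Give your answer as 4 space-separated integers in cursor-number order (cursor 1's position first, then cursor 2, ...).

Answer: 3 3 5 3

Derivation:
After op 1 (insert('g')): buffer="qjgygeg" (len 7), cursors c1@3 c2@5 c3@7, authorship ..1.2.3
After op 2 (move_left): buffer="qjgygeg" (len 7), cursors c1@2 c2@4 c3@6, authorship ..1.2.3
After op 3 (add_cursor(4)): buffer="qjgygeg" (len 7), cursors c1@2 c2@4 c4@4 c3@6, authorship ..1.2.3
After op 4 (move_left): buffer="qjgygeg" (len 7), cursors c1@1 c2@3 c4@3 c3@5, authorship ..1.2.3
After op 5 (delete): buffer="yeg" (len 3), cursors c1@0 c2@0 c4@0 c3@1, authorship ..3
After op 6 (insert('m')): buffer="mmmymeg" (len 7), cursors c1@3 c2@3 c4@3 c3@5, authorship 124.3.3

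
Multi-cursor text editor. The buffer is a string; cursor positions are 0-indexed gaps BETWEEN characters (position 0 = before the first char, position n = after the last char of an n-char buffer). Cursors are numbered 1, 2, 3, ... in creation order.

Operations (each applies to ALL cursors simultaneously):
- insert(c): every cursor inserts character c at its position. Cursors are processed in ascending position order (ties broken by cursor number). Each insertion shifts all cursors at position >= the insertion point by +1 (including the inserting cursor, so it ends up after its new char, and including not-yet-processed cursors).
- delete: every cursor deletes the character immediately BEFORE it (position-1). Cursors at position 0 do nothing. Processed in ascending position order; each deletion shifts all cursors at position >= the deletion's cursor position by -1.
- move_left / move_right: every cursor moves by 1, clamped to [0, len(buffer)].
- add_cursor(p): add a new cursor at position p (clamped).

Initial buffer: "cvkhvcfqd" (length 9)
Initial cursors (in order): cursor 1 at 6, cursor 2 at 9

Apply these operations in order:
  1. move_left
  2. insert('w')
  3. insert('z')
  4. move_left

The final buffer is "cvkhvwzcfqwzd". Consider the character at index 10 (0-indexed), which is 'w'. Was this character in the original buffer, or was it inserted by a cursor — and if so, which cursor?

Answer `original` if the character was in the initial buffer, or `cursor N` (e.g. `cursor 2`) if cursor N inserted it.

After op 1 (move_left): buffer="cvkhvcfqd" (len 9), cursors c1@5 c2@8, authorship .........
After op 2 (insert('w')): buffer="cvkhvwcfqwd" (len 11), cursors c1@6 c2@10, authorship .....1...2.
After op 3 (insert('z')): buffer="cvkhvwzcfqwzd" (len 13), cursors c1@7 c2@12, authorship .....11...22.
After op 4 (move_left): buffer="cvkhvwzcfqwzd" (len 13), cursors c1@6 c2@11, authorship .....11...22.
Authorship (.=original, N=cursor N): . . . . . 1 1 . . . 2 2 .
Index 10: author = 2

Answer: cursor 2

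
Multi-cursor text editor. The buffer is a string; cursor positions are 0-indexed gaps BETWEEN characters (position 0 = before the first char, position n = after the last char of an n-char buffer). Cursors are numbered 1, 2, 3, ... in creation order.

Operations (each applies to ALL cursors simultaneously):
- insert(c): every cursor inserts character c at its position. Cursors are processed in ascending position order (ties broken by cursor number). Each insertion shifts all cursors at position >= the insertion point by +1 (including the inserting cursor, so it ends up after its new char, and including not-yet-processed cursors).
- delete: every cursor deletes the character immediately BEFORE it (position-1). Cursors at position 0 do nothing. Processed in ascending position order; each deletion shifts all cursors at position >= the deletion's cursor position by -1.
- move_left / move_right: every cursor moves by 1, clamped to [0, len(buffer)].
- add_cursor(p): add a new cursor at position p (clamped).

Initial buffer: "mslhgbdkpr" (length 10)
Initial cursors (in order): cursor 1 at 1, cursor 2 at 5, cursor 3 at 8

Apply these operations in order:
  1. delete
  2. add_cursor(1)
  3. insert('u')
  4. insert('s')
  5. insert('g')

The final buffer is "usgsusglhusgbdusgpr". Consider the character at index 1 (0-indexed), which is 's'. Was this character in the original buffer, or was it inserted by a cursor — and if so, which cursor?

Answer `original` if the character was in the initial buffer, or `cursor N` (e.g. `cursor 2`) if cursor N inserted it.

After op 1 (delete): buffer="slhbdpr" (len 7), cursors c1@0 c2@3 c3@5, authorship .......
After op 2 (add_cursor(1)): buffer="slhbdpr" (len 7), cursors c1@0 c4@1 c2@3 c3@5, authorship .......
After op 3 (insert('u')): buffer="usulhubdupr" (len 11), cursors c1@1 c4@3 c2@6 c3@9, authorship 1.4..2..3..
After op 4 (insert('s')): buffer="ussuslhusbduspr" (len 15), cursors c1@2 c4@5 c2@9 c3@13, authorship 11.44..22..33..
After op 5 (insert('g')): buffer="usgsusglhusgbdusgpr" (len 19), cursors c1@3 c4@7 c2@12 c3@17, authorship 111.444..222..333..
Authorship (.=original, N=cursor N): 1 1 1 . 4 4 4 . . 2 2 2 . . 3 3 3 . .
Index 1: author = 1

Answer: cursor 1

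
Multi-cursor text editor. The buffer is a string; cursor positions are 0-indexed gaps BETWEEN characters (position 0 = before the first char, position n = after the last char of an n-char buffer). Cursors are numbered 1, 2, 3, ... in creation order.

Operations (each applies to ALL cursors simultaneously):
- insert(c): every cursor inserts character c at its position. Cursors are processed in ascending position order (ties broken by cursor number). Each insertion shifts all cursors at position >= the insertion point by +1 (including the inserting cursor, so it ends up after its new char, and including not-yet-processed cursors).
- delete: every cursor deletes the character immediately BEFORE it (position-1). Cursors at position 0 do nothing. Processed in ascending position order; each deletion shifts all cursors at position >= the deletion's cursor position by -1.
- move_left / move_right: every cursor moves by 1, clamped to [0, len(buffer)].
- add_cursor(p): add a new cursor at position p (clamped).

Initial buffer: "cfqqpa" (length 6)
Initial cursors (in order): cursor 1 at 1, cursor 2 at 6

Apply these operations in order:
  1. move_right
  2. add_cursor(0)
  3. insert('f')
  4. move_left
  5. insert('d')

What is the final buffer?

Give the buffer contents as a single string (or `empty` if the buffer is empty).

Answer: dfcfdfqqpadf

Derivation:
After op 1 (move_right): buffer="cfqqpa" (len 6), cursors c1@2 c2@6, authorship ......
After op 2 (add_cursor(0)): buffer="cfqqpa" (len 6), cursors c3@0 c1@2 c2@6, authorship ......
After op 3 (insert('f')): buffer="fcffqqpaf" (len 9), cursors c3@1 c1@4 c2@9, authorship 3..1....2
After op 4 (move_left): buffer="fcffqqpaf" (len 9), cursors c3@0 c1@3 c2@8, authorship 3..1....2
After op 5 (insert('d')): buffer="dfcfdfqqpadf" (len 12), cursors c3@1 c1@5 c2@11, authorship 33..11....22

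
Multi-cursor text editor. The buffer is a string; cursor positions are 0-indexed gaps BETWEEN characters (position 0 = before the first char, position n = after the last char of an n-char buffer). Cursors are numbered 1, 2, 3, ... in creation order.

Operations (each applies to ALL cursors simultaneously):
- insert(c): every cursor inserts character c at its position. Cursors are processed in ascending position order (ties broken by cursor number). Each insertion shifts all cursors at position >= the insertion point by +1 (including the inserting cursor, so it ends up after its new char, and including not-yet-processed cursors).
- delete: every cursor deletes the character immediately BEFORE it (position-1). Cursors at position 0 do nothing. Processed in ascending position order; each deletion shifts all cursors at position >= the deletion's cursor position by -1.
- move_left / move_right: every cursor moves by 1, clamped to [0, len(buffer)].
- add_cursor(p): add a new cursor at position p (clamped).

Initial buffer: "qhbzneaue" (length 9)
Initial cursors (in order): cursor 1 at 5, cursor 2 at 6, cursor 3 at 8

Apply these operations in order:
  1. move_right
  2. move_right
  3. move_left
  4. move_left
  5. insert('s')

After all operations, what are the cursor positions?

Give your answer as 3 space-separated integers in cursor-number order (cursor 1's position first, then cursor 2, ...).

Answer: 6 8 10

Derivation:
After op 1 (move_right): buffer="qhbzneaue" (len 9), cursors c1@6 c2@7 c3@9, authorship .........
After op 2 (move_right): buffer="qhbzneaue" (len 9), cursors c1@7 c2@8 c3@9, authorship .........
After op 3 (move_left): buffer="qhbzneaue" (len 9), cursors c1@6 c2@7 c3@8, authorship .........
After op 4 (move_left): buffer="qhbzneaue" (len 9), cursors c1@5 c2@6 c3@7, authorship .........
After op 5 (insert('s')): buffer="qhbznsesasue" (len 12), cursors c1@6 c2@8 c3@10, authorship .....1.2.3..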